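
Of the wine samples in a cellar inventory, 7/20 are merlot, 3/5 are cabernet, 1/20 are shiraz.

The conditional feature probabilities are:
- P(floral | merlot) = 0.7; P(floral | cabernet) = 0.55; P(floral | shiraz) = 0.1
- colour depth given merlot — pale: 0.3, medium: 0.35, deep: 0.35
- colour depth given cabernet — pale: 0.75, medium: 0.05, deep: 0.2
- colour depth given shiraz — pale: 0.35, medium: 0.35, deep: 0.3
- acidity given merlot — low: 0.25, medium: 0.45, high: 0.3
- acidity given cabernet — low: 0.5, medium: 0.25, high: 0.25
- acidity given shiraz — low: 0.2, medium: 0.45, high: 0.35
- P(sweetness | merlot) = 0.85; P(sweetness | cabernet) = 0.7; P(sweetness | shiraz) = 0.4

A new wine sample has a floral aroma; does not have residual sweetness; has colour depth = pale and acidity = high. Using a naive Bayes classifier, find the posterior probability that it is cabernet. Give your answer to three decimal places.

merlot: 0.35 × 0.7 × 0.3 × 0.3 × (1−0.85) = 0.0033075
cabernet: 0.6 × 0.55 × 0.75 × 0.25 × (1−0.7) = 0.0185625
shiraz: 0.05 × 0.1 × 0.35 × 0.35 × (1−0.4) = 0.0003675
P(cabernet | x) = 0.0185625 / 0.0222375 ≈ 0.835

0.835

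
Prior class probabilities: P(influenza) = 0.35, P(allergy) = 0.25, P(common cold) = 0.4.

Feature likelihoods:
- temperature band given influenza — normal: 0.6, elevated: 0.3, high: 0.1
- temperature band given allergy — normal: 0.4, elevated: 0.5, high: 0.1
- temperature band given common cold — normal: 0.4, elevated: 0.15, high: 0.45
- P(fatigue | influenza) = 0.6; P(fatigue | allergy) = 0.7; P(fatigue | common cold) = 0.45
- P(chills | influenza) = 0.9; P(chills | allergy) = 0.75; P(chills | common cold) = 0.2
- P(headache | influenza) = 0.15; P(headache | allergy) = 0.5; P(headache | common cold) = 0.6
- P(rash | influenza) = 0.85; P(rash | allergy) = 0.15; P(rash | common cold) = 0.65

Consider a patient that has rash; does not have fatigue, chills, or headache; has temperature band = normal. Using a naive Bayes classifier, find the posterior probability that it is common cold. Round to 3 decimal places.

influenza: 0.35 × 0.6 × (1−0.6) × (1−0.9) × (1−0.15) × 0.85 = 0.006069
allergy: 0.25 × 0.4 × (1−0.7) × (1−0.75) × (1−0.5) × 0.15 = 0.0005625
common cold: 0.4 × 0.4 × (1−0.45) × (1−0.2) × (1−0.6) × 0.65 = 0.018304
P(common cold | x) = 0.018304 / 0.0249355 ≈ 0.734

0.734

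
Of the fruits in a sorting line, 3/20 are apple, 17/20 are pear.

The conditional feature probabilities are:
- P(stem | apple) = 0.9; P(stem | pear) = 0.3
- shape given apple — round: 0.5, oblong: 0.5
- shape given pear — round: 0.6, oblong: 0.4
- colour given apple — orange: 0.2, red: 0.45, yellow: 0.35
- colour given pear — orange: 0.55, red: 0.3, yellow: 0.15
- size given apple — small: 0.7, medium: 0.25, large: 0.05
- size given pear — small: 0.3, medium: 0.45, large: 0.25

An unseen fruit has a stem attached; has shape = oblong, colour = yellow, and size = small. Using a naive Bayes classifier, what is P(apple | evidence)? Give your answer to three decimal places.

0.783

apple: 0.15 × 0.9 × 0.5 × 0.35 × 0.7 = 0.0165375
pear: 0.85 × 0.3 × 0.4 × 0.15 × 0.3 = 0.00459
P(apple | x) = 0.0165375 / 0.0211275 ≈ 0.783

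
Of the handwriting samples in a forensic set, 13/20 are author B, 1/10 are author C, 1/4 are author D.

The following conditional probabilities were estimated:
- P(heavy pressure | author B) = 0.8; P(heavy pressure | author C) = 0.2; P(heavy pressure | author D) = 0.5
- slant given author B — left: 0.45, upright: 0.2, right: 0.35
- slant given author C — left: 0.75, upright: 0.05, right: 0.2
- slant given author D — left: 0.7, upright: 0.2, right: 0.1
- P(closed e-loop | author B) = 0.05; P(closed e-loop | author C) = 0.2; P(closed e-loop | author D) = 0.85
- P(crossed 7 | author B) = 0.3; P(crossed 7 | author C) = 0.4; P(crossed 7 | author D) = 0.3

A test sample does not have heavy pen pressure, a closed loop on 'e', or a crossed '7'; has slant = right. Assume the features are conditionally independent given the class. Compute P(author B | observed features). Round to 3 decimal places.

0.771

author B: 0.65 × (1−0.8) × 0.35 × (1−0.05) × (1−0.3) = 0.0302575
author C: 0.1 × (1−0.2) × 0.2 × (1−0.2) × (1−0.4) = 0.00768
author D: 0.25 × (1−0.5) × 0.1 × (1−0.85) × (1−0.3) = 0.0013125
P(author B | x) = 0.0302575 / 0.03925 ≈ 0.771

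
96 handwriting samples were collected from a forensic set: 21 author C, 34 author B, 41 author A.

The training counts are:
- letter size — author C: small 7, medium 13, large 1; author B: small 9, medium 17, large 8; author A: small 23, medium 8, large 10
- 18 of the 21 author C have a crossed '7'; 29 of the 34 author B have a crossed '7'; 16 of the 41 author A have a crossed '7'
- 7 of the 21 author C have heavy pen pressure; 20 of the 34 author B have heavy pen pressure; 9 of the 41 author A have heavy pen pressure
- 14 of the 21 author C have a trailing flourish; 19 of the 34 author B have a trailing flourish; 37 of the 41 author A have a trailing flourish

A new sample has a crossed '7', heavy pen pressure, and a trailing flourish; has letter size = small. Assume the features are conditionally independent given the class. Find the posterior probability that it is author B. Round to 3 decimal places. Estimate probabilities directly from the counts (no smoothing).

author C: (21/96) × (7/21) × (18/21) × (7/21) × (14/21) ≈ 0.0138889
author B: (34/96) × (9/34) × (29/34) × (20/34) × (19/34) ≈ 0.0262855
author A: (41/96) × (23/41) × (16/41) × (9/41) × (37/41) ≈ 0.0185212
P(author B | x) = 0.0262855 / 0.0586956 ≈ 0.448

0.448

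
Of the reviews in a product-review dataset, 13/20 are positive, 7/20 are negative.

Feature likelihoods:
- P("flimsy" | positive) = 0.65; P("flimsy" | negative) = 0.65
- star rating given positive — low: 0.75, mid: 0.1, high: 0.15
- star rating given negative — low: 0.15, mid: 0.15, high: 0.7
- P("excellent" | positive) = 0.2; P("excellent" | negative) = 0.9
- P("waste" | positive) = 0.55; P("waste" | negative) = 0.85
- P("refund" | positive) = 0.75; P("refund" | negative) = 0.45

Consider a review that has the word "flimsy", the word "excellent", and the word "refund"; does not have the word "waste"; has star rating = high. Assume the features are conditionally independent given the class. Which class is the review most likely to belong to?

positive: 0.65 × 0.65 × 0.15 × 0.2 × (1−0.55) × 0.75 = 0.0042778125
negative: 0.35 × 0.65 × 0.7 × 0.9 × (1−0.85) × 0.45 = 0.0096744375
Highest score → negative.

negative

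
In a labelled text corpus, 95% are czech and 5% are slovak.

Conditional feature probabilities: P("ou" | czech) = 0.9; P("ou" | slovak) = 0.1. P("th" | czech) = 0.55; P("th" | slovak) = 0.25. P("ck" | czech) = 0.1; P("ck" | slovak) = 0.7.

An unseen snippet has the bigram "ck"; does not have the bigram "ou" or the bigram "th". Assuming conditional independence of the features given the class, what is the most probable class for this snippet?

slovak

czech: 0.95 × (1−0.9) × (1−0.55) × 0.1 = 0.004275
slovak: 0.05 × (1−0.1) × (1−0.25) × 0.7 = 0.023625
Highest score → slovak.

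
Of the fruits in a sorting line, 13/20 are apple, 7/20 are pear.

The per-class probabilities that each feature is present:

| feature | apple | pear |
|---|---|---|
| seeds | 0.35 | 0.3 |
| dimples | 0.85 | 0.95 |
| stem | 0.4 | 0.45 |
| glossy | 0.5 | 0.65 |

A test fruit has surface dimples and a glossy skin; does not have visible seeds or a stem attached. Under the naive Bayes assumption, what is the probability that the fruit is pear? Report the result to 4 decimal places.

0.4358

apple: 0.65 × (1−0.35) × 0.85 × (1−0.4) × 0.5 = 0.1077375
pear: 0.35 × (1−0.3) × 0.95 × (1−0.45) × 0.65 = 0.083208125
P(pear | x) = 0.083208125 / 0.190945625 ≈ 0.4358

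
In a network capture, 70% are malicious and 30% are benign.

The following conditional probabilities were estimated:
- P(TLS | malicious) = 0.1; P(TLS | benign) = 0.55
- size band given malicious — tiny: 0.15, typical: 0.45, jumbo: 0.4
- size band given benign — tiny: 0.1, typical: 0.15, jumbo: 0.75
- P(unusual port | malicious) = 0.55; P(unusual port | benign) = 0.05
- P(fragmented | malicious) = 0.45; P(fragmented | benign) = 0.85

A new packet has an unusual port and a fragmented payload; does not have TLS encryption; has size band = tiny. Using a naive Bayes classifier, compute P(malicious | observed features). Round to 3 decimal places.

0.976

malicious: 0.7 × (1−0.1) × 0.15 × 0.55 × 0.45 = 0.02338875
benign: 0.3 × (1−0.55) × 0.1 × 0.05 × 0.85 = 0.00057375
P(malicious | x) = 0.02338875 / 0.0239625 ≈ 0.976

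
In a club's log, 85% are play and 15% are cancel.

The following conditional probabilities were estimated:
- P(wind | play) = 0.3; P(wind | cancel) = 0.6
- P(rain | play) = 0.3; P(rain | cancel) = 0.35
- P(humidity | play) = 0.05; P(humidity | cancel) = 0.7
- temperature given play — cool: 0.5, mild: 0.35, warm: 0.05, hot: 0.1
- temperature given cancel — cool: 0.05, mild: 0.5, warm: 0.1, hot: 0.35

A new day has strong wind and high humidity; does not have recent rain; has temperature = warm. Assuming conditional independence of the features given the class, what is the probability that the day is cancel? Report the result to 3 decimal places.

play: 0.85 × 0.3 × (1−0.3) × 0.05 × 0.05 = 0.00044625
cancel: 0.15 × 0.6 × (1−0.35) × 0.7 × 0.1 = 0.004095
P(cancel | x) = 0.004095 / 0.00454125 ≈ 0.902

0.902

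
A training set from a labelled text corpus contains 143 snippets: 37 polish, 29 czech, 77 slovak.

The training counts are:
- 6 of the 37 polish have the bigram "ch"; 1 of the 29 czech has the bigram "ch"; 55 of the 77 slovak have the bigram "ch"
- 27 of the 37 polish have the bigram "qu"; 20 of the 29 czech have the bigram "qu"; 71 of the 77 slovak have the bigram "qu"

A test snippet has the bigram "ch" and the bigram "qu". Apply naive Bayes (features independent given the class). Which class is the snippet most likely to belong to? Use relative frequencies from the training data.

slovak

polish: (37/143) × (6/37) × (27/37) ≈ 0.030618
czech: (29/143) × (1/29) × (20/29) ≈ 0.00482276
slovak: (77/143) × (55/77) × (71/77) ≈ 0.354645
Highest score → slovak.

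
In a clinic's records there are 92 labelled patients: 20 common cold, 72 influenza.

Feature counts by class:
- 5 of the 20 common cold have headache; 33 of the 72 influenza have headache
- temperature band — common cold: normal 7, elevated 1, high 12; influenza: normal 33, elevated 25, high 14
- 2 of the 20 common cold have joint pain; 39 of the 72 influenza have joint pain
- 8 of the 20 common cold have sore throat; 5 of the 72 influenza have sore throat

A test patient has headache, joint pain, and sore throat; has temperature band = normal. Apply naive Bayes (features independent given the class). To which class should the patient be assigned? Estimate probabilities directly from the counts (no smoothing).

influenza

common cold: (20/92) × (5/20) × (7/20) × (2/20) × (8/20) ≈ 0.00076087
influenza: (72/92) × (33/72) × (33/72) × (39/72) × (5/72) ≈ 0.00618411
Highest score → influenza.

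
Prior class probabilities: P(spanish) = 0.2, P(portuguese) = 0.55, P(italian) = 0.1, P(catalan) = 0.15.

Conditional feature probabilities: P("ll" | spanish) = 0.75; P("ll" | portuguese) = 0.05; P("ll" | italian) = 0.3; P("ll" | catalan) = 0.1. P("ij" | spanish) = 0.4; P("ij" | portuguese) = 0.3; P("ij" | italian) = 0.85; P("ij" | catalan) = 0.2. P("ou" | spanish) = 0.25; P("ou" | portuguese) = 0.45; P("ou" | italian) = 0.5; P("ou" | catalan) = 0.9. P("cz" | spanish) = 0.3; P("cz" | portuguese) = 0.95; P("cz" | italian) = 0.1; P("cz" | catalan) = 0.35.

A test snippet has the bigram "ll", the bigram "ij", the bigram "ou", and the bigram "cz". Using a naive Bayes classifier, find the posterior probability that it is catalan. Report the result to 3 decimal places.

0.092

spanish: 0.2 × 0.75 × 0.4 × 0.25 × 0.3 = 0.0045
portuguese: 0.55 × 0.05 × 0.3 × 0.45 × 0.95 = 0.003526875
italian: 0.1 × 0.3 × 0.85 × 0.5 × 0.1 = 0.001275
catalan: 0.15 × 0.1 × 0.2 × 0.9 × 0.35 = 0.000945
P(catalan | x) = 0.000945 / 0.010246875 ≈ 0.092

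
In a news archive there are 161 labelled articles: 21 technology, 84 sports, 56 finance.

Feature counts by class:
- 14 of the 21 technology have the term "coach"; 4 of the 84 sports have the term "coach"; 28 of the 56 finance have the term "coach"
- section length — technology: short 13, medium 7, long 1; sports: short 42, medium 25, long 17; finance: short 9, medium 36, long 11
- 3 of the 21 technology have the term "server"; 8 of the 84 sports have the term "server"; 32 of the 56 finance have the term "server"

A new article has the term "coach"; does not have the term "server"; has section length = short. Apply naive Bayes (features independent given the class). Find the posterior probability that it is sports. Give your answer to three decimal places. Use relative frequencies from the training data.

0.162

technology: (21/161) × (14/21) × (13/21) × (18/21) ≈ 0.0461402
sports: (84/161) × (4/84) × (42/84) × (76/84) ≈ 0.0112393
finance: (56/161) × (28/56) × (9/56) × (24/56) ≈ 0.0119787
P(sports | x) = 0.0112393 / 0.0693582 ≈ 0.162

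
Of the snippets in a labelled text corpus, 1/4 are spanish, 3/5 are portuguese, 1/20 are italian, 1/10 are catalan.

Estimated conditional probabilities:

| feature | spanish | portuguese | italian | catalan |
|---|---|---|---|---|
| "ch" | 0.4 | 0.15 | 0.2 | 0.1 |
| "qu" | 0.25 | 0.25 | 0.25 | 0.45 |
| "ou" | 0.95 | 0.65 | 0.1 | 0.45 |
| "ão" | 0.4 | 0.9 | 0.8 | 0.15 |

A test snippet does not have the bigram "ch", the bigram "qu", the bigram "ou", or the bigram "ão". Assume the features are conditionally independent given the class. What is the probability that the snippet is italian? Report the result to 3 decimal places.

spanish: 0.25 × (1−0.4) × (1−0.25) × (1−0.95) × (1−0.4) = 0.003375
portuguese: 0.6 × (1−0.15) × (1−0.25) × (1−0.65) × (1−0.9) = 0.0133875
italian: 0.05 × (1−0.2) × (1−0.25) × (1−0.1) × (1−0.8) = 0.0054
catalan: 0.1 × (1−0.1) × (1−0.45) × (1−0.45) × (1−0.15) = 0.02314125
P(italian | x) = 0.0054 / 0.04530375 ≈ 0.119

0.119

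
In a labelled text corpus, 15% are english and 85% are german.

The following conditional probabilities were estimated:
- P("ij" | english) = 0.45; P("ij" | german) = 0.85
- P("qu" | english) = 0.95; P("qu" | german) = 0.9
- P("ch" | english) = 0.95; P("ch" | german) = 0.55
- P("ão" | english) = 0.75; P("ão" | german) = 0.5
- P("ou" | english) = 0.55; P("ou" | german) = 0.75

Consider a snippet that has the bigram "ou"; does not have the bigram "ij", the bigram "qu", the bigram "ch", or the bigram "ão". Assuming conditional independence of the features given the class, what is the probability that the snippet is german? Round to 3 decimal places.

0.987

english: 0.15 × (1−0.45) × (1−0.95) × (1−0.95) × (1−0.75) × 0.55 = 0.000028359375
german: 0.85 × (1−0.85) × (1−0.9) × (1−0.55) × (1−0.5) × 0.75 = 0.0021515625
P(german | x) = 0.0021515625 / 0.002179921875 ≈ 0.987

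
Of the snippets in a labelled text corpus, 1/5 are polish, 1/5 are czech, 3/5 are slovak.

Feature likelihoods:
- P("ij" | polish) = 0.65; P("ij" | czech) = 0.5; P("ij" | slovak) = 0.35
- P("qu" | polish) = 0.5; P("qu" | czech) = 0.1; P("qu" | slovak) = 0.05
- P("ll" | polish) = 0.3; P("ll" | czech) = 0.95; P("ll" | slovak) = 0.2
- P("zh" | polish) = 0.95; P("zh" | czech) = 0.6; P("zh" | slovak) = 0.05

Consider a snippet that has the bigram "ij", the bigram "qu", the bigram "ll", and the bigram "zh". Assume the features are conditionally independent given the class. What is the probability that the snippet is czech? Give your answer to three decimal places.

polish: 0.2 × 0.65 × 0.5 × 0.3 × 0.95 = 0.018525
czech: 0.2 × 0.5 × 0.1 × 0.95 × 0.6 = 0.0057
slovak: 0.6 × 0.35 × 0.05 × 0.2 × 0.05 = 0.000105
P(czech | x) = 0.0057 / 0.02433 ≈ 0.234

0.234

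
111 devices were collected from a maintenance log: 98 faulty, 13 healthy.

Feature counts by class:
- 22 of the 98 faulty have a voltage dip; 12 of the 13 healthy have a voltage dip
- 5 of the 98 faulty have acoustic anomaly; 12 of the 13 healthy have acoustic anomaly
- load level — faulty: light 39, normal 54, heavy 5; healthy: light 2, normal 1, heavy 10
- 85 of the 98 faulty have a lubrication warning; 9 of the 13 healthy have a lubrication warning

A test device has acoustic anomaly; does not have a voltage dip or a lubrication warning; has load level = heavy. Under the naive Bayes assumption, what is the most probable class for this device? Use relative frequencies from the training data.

faulty: (98/111) × (76/98) × (5/98) × (5/98) × (13/98) ≈ 0.000236426
healthy: (13/111) × (1/13) × (12/13) × (10/13) × (4/13) ≈ 0.00196829
Highest score → healthy.

healthy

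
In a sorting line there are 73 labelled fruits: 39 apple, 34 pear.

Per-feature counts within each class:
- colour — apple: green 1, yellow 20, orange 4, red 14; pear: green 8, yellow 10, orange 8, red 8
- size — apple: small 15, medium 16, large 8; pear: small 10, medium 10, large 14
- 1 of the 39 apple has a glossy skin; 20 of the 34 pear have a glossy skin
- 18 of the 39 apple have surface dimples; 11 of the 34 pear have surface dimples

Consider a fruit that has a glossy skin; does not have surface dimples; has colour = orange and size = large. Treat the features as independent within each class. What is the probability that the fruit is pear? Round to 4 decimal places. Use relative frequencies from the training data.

0.9914

apple: (39/73) × (4/39) × (8/39) × (1/39) × (21/39) ≈ 0.000155186
pear: (34/73) × (8/34) × (14/34) × (20/34) × (23/34) ≈ 0.0179563
P(pear | x) = 0.0179563 / 0.018111486 ≈ 0.9914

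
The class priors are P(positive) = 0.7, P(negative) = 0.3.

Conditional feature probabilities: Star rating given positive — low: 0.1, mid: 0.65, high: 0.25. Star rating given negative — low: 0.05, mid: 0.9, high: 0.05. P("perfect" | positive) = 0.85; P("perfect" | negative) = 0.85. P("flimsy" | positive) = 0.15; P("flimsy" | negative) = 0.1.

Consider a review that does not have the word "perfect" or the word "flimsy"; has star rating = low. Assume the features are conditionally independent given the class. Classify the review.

positive

positive: 0.7 × 0.1 × (1−0.85) × (1−0.15) = 0.008925
negative: 0.3 × 0.05 × (1−0.85) × (1−0.1) = 0.002025
Highest score → positive.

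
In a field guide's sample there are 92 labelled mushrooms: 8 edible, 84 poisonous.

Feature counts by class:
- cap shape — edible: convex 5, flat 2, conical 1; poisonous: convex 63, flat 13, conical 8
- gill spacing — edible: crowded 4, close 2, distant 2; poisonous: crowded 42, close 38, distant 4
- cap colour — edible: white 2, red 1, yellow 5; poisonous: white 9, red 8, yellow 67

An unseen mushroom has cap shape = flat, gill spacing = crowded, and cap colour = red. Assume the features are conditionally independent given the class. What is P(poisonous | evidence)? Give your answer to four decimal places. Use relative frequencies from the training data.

edible: (8/92) × (2/8) × (4/8) × (1/8) ≈ 0.0013587
poisonous: (84/92) × (13/84) × (42/84) × (8/84) ≈ 0.00672878
P(poisonous | x) = 0.00672878 / 0.00808748 ≈ 0.8320

0.8320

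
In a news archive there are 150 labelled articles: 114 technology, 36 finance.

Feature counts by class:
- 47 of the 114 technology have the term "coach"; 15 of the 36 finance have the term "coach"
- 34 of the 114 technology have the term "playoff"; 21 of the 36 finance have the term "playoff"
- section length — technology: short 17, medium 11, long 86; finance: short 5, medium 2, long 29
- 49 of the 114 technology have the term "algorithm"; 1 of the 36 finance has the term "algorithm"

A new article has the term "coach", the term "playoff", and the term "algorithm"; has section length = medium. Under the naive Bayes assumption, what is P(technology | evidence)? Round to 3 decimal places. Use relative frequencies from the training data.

technology: (114/150) × (47/114) × (34/114) × (11/114) × (49/114) ≈ 0.00387579
finance: (36/150) × (15/36) × (21/36) × (2/36) × (1/36) ≈ 0.0000900206
P(technology | x) = 0.00387579 / 0.0039658106 ≈ 0.977

0.977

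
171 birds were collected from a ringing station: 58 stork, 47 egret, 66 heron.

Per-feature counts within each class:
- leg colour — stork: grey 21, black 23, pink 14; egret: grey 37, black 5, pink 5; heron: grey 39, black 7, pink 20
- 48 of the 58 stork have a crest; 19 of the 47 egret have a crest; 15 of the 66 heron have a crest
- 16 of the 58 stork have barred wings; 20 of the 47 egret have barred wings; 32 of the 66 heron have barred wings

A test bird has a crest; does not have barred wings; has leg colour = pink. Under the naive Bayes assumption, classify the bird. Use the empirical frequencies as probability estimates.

stork: (58/171) × (14/58) × (48/58) × (42/58) ≈ 0.0490644
egret: (47/171) × (5/47) × (19/47) × (27/47) ≈ 0.0067904
heron: (66/171) × (20/66) × (15/66) × (34/66) ≈ 0.0136936
Highest score → stork.

stork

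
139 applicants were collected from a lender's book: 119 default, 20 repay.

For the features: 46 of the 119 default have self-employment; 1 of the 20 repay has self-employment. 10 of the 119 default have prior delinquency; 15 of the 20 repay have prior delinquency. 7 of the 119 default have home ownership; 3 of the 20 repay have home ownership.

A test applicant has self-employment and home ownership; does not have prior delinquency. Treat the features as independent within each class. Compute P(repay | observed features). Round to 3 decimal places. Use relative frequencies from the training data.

0.015

default: (119/139) × (46/119) × (109/119) × (7/119) ≈ 0.0178309
repay: (20/139) × (1/20) × (5/20) × (3/20) ≈ 0.000269784
P(repay | x) = 0.000269784 / 0.018100684 ≈ 0.015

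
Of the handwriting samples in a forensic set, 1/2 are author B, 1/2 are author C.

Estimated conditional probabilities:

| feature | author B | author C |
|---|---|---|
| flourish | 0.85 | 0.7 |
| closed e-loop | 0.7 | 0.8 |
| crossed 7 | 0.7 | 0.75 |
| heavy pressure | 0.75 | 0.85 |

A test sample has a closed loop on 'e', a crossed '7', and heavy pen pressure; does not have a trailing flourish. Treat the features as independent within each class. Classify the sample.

author B: 0.5 × (1−0.85) × 0.7 × 0.7 × 0.75 = 0.0275625
author C: 0.5 × (1−0.7) × 0.8 × 0.75 × 0.85 = 0.0765
Highest score → author C.

author C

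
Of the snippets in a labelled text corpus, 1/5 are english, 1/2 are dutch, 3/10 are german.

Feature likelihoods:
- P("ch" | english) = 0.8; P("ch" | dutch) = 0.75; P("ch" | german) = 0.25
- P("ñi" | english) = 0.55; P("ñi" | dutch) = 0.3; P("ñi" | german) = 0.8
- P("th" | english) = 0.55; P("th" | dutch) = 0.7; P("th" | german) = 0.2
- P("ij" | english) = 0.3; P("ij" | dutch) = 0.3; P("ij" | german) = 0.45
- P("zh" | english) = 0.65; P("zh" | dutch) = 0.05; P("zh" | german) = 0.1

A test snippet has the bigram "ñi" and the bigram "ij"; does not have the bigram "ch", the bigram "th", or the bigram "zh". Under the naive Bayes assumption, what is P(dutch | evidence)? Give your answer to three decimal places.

english: 0.2 × (1−0.8) × 0.55 × (1−0.55) × 0.3 × (1−0.65) = 0.0010395
dutch: 0.5 × (1−0.75) × 0.3 × (1−0.7) × 0.3 × (1−0.05) = 0.00320625
german: 0.3 × (1−0.25) × 0.8 × (1−0.2) × 0.45 × (1−0.1) = 0.05832
P(dutch | x) = 0.00320625 / 0.06256575 ≈ 0.051

0.051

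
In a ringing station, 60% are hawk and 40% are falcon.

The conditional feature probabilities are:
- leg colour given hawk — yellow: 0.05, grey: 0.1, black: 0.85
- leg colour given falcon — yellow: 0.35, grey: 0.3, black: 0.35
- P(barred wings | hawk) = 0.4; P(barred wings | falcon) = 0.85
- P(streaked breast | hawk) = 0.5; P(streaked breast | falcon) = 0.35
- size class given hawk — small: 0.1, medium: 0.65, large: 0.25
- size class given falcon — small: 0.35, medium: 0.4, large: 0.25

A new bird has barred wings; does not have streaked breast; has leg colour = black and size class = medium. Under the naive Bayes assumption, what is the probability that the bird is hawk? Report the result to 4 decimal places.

hawk: 0.6 × 0.85 × 0.4 × (1−0.5) × 0.65 = 0.0663
falcon: 0.4 × 0.35 × 0.85 × (1−0.35) × 0.4 = 0.03094
P(hawk | x) = 0.0663 / 0.09724 ≈ 0.6818

0.6818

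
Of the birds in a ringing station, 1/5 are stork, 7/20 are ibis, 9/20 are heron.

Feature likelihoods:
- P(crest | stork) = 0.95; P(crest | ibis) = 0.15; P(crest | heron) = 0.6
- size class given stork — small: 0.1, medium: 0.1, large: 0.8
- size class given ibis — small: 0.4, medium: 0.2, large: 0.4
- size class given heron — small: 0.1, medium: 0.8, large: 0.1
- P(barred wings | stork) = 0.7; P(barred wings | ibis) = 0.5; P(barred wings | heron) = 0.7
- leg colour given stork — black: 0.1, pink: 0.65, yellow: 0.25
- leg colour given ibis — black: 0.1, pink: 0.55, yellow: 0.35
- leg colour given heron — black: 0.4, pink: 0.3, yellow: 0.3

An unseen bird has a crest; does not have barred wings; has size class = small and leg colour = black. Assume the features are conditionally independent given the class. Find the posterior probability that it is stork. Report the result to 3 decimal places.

0.117

stork: 0.2 × 0.95 × 0.1 × (1−0.7) × 0.1 = 0.00057
ibis: 0.35 × 0.15 × 0.4 × (1−0.5) × 0.1 = 0.00105
heron: 0.45 × 0.6 × 0.1 × (1−0.7) × 0.4 = 0.00324
P(stork | x) = 0.00057 / 0.00486 ≈ 0.117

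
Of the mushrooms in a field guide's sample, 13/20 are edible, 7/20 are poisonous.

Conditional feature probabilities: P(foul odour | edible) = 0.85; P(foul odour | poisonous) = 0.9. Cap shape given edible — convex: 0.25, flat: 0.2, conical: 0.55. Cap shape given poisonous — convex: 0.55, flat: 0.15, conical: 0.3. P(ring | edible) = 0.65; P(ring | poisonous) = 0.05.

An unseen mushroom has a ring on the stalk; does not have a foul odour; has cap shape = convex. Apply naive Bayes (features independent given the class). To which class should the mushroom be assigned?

edible: 0.65 × (1−0.85) × 0.25 × 0.65 = 0.01584375
poisonous: 0.35 × (1−0.9) × 0.55 × 0.05 = 0.0009625
Highest score → edible.

edible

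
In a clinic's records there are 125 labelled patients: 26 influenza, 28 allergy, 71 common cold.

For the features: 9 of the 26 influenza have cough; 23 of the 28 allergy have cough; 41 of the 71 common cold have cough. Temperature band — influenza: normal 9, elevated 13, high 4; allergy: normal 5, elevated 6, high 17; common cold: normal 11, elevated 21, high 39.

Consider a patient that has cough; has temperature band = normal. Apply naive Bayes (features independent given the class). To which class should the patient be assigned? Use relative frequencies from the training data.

influenza: (26/125) × (9/26) × (9/26) ≈ 0.0249231
allergy: (28/125) × (23/28) × (5/28) ≈ 0.0328571
common cold: (71/125) × (41/71) × (11/71) ≈ 0.0508169
Highest score → common cold.

common cold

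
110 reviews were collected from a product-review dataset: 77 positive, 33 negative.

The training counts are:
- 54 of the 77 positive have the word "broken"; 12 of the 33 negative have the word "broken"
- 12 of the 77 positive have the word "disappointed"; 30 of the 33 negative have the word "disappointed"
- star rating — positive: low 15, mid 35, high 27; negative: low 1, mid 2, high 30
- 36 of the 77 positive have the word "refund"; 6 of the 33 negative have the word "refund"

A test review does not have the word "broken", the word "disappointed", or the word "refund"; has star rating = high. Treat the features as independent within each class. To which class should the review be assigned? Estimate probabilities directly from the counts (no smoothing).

positive: (77/110) × (23/77) × (65/77) × (27/77) × (41/77) ≈ 0.0329552
negative: (33/110) × (21/33) × (3/33) × (30/33) × (27/33) ≈ 0.012909
Highest score → positive.

positive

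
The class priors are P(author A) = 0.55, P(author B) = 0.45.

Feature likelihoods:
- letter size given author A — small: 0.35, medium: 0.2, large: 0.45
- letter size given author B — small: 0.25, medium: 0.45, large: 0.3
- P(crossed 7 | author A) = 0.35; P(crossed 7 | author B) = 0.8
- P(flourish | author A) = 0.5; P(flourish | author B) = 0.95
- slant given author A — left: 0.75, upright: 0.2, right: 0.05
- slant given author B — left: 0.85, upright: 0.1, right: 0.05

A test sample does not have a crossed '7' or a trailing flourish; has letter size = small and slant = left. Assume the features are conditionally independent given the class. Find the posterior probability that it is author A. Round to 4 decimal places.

0.9800

author A: 0.55 × 0.35 × (1−0.35) × (1−0.5) × 0.75 = 0.046921875
author B: 0.45 × 0.25 × (1−0.8) × (1−0.95) × 0.85 = 0.00095625
P(author A | x) = 0.046921875 / 0.047878125 ≈ 0.9800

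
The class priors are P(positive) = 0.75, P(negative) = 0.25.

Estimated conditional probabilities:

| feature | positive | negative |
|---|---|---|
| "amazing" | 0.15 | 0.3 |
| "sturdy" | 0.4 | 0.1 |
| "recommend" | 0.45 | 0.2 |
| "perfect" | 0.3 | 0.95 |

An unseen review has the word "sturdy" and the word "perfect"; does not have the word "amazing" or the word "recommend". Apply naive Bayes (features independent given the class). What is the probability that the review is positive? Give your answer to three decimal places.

0.760

positive: 0.75 × (1−0.15) × 0.4 × (1−0.45) × 0.3 = 0.042075
negative: 0.25 × (1−0.3) × 0.1 × (1−0.2) × 0.95 = 0.0133
P(positive | x) = 0.042075 / 0.055375 ≈ 0.760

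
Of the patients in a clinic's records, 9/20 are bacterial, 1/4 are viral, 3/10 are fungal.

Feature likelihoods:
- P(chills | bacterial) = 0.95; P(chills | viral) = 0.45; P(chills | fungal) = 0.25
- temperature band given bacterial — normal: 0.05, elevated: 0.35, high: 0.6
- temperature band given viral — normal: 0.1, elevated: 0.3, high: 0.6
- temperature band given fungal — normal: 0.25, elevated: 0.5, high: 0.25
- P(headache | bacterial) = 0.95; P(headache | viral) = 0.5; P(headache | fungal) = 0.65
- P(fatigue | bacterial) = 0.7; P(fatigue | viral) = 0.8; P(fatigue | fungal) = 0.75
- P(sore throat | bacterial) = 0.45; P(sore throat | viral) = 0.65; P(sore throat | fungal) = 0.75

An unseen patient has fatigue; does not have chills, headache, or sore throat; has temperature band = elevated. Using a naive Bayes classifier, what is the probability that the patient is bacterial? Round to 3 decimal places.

bacterial: 0.45 × (1−0.95) × 0.35 × (1−0.95) × 0.7 × (1−0.45) = 0.00015159375
viral: 0.25 × (1−0.45) × 0.3 × (1−0.5) × 0.8 × (1−0.65) = 0.005775
fungal: 0.3 × (1−0.25) × 0.5 × (1−0.65) × 0.75 × (1−0.75) = 0.0073828125
P(bacterial | x) = 0.00015159375 / 0.01330940625 ≈ 0.011

0.011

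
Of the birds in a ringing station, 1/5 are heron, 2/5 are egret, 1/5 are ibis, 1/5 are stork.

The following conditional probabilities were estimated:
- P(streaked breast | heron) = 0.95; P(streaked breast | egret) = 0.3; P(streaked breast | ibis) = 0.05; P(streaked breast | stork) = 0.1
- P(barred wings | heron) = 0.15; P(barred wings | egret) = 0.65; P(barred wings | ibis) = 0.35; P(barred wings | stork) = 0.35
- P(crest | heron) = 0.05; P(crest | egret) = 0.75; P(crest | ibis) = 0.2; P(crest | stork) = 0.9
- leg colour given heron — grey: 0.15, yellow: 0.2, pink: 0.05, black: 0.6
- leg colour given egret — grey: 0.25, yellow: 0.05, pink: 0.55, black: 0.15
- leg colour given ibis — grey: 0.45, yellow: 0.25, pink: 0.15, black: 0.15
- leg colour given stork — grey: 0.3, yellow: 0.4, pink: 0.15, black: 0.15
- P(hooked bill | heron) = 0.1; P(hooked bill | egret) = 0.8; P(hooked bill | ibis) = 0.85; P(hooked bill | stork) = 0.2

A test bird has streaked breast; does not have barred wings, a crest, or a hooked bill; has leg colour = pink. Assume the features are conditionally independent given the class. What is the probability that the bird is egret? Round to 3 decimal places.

0.139

heron: 0.2 × 0.95 × (1−0.15) × (1−0.05) × 0.05 × (1−0.1) = 0.006904125
egret: 0.4 × 0.3 × (1−0.65) × (1−0.75) × 0.55 × (1−0.8) = 0.001155
ibis: 0.2 × 0.05 × (1−0.35) × (1−0.2) × 0.15 × (1−0.85) = 0.000117
stork: 0.2 × 0.1 × (1−0.35) × (1−0.9) × 0.15 × (1−0.2) = 0.000156
P(egret | x) = 0.001155 / 0.008332125 ≈ 0.139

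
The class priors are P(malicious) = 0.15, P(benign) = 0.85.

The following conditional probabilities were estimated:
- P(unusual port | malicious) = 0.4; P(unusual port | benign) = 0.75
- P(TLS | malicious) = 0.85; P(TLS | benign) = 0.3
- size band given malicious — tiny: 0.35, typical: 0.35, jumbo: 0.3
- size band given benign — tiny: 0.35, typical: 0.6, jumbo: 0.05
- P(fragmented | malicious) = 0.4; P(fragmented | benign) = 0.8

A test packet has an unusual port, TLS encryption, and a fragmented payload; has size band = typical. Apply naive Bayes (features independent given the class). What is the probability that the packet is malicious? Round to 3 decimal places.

malicious: 0.15 × 0.4 × 0.85 × 0.35 × 0.4 = 0.00714
benign: 0.85 × 0.75 × 0.3 × 0.6 × 0.8 = 0.0918
P(malicious | x) = 0.00714 / 0.09894 ≈ 0.072

0.072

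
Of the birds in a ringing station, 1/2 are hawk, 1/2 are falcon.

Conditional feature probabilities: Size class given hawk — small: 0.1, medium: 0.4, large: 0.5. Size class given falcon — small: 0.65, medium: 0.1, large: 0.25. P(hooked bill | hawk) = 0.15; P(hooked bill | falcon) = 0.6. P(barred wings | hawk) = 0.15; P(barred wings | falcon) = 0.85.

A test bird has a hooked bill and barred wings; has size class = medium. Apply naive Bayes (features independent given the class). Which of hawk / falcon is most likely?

falcon

hawk: 0.5 × 0.4 × 0.15 × 0.15 = 0.0045
falcon: 0.5 × 0.1 × 0.6 × 0.85 = 0.0255
Highest score → falcon.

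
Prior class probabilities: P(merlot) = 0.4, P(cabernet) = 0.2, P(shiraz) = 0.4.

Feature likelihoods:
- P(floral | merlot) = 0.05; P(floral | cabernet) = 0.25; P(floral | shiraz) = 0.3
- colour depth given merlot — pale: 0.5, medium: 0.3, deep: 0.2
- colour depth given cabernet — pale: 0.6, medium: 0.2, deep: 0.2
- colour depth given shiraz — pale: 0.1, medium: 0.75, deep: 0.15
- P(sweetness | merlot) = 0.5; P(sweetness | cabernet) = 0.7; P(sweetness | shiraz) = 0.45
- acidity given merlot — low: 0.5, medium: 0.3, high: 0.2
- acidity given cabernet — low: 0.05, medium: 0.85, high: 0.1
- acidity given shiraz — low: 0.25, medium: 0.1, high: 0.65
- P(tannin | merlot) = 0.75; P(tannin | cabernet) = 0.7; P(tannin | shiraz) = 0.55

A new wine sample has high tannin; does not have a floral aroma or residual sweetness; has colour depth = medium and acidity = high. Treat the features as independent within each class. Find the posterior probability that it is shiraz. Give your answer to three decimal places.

merlot: 0.4 × (1−0.05) × 0.3 × (1−0.5) × 0.2 × 0.75 = 0.00855
cabernet: 0.2 × (1−0.25) × 0.2 × (1−0.7) × 0.1 × 0.7 = 0.00063
shiraz: 0.4 × (1−0.3) × 0.75 × (1−0.45) × 0.65 × 0.55 = 0.04129125
P(shiraz | x) = 0.04129125 / 0.05047125 ≈ 0.818

0.818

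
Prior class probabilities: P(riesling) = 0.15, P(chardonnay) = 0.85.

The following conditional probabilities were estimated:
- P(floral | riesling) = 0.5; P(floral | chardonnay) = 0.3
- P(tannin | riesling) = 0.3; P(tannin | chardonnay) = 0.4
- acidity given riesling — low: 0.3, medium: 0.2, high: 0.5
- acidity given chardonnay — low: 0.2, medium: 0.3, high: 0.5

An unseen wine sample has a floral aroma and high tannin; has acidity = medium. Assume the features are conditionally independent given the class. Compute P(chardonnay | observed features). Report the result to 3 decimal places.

riesling: 0.15 × 0.5 × 0.3 × 0.2 = 0.0045
chardonnay: 0.85 × 0.3 × 0.4 × 0.3 = 0.0306
P(chardonnay | x) = 0.0306 / 0.0351 ≈ 0.872

0.872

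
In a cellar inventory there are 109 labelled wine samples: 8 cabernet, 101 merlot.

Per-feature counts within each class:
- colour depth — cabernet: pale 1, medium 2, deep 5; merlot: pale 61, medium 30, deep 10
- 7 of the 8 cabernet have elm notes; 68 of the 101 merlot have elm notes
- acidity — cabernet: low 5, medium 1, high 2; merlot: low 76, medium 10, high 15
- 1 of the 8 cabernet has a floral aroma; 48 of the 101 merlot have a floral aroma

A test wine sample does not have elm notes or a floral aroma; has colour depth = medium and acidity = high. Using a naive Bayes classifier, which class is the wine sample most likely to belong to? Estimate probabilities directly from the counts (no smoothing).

merlot

cabernet: (8/109) × (2/8) × (1/8) × (2/8) × (7/8) ≈ 0.00050172
merlot: (101/109) × (30/101) × (33/101) × (15/101) × (53/101) ≈ 0.00700828
Highest score → merlot.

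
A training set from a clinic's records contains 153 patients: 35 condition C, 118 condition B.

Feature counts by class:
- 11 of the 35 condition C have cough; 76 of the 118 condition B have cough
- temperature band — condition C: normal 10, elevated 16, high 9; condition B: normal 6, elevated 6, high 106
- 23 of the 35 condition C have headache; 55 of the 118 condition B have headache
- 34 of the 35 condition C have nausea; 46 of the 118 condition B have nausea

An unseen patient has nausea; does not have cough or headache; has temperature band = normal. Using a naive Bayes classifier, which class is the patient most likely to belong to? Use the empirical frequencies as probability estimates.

condition C

condition C: (35/153) × (24/35) × (10/35) × (12/35) × (34/35) ≈ 0.0149271
condition B: (118/153) × (42/118) × (6/118) × (63/118) × (46/118) ≈ 0.0029051
Highest score → condition C.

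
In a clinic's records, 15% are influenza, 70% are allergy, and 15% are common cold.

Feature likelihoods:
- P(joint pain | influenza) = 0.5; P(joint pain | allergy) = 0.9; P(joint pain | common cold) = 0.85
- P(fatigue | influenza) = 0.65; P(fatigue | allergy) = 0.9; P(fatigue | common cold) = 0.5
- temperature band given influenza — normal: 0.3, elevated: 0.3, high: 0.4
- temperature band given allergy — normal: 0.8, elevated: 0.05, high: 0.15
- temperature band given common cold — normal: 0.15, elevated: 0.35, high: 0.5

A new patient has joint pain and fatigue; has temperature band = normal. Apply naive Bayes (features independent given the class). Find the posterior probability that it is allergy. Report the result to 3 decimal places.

influenza: 0.15 × 0.5 × 0.65 × 0.3 = 0.014625
allergy: 0.7 × 0.9 × 0.9 × 0.8 = 0.4536
common cold: 0.15 × 0.85 × 0.5 × 0.15 = 0.0095625
P(allergy | x) = 0.4536 / 0.4777875 ≈ 0.949

0.949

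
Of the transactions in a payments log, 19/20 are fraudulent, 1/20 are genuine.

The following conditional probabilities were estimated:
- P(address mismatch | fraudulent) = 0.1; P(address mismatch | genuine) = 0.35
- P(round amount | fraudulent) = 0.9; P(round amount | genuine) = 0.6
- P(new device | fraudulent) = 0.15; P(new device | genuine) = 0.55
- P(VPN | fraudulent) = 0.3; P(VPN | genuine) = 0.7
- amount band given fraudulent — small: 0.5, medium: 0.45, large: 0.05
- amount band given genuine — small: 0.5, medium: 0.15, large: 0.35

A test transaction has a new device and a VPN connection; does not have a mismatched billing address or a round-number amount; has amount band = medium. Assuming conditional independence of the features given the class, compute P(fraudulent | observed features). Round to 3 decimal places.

0.698

fraudulent: 0.95 × (1−0.1) × (1−0.9) × 0.15 × 0.3 × 0.45 = 0.001731375
genuine: 0.05 × (1−0.35) × (1−0.6) × 0.55 × 0.7 × 0.15 = 0.00075075
P(fraudulent | x) = 0.001731375 / 0.002482125 ≈ 0.698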